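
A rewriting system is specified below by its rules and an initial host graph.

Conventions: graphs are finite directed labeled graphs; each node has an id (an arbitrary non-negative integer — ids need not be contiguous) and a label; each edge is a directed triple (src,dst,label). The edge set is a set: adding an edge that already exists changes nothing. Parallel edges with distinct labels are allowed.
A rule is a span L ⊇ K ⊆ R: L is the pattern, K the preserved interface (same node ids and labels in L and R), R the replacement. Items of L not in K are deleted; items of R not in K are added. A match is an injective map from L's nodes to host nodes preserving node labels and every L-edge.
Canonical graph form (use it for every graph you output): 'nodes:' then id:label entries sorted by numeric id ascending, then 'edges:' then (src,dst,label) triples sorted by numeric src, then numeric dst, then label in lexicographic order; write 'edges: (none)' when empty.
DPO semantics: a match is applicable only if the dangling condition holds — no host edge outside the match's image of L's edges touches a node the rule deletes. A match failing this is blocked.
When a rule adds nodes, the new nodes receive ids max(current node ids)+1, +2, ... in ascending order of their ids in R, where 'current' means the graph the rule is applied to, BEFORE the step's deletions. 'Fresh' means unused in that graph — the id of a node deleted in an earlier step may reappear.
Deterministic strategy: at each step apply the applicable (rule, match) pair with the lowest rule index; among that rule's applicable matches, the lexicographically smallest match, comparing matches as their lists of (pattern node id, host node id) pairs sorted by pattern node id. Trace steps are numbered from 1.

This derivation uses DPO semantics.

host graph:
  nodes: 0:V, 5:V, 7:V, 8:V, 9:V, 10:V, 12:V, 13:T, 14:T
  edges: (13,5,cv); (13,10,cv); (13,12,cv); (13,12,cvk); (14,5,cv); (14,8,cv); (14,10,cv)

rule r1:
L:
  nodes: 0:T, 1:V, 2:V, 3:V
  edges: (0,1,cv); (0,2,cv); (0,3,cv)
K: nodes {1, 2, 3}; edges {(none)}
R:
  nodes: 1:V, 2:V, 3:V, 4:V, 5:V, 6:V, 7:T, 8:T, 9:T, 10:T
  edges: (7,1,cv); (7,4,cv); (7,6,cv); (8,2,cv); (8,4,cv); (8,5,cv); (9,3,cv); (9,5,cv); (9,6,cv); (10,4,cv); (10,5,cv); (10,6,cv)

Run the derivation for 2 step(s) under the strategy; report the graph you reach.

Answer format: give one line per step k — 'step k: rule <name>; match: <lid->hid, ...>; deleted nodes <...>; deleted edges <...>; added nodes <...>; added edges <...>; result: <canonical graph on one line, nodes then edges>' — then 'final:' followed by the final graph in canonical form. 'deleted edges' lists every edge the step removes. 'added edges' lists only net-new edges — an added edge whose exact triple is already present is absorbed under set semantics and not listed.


step 1: rule r1; match: 0->14, 1->5, 2->8, 3->10; deleted nodes 14; deleted edges (14,5,cv); (14,8,cv); (14,10,cv); added nodes 15, 16, 17, 18, 19, 20, 21; added edges (18,5,cv); (18,15,cv); (18,17,cv); (19,8,cv); (19,15,cv); (19,16,cv); (20,10,cv); (20,16,cv); (20,17,cv); (21,15,cv); (21,16,cv); (21,17,cv); result: nodes: 0:V, 5:V, 7:V, 8:V, 9:V, 10:V, 12:V, 13:T, 15:V, 16:V, 17:V, 18:T, 19:T, 20:T, 21:T edges: (13,5,cv); (13,10,cv); (13,12,cv); (13,12,cvk); (18,5,cv); (18,15,cv); (18,17,cv); (19,8,cv); (19,15,cv); (19,16,cv); (20,10,cv); (20,16,cv); (20,17,cv); (21,15,cv); (21,16,cv); (21,17,cv)
step 2: rule r1; match: 0->18, 1->5, 2->15, 3->17; deleted nodes 18; deleted edges (18,5,cv); (18,15,cv); (18,17,cv); added nodes 22, 23, 24, 25, 26, 27, 28; added edges (25,5,cv); (25,22,cv); (25,24,cv); (26,15,cv); (26,22,cv); (26,23,cv); (27,17,cv); (27,23,cv); (27,24,cv); (28,22,cv); (28,23,cv); (28,24,cv); result: nodes: 0:V, 5:V, 7:V, 8:V, 9:V, 10:V, 12:V, 13:T, 15:V, 16:V, 17:V, 19:T, 20:T, 21:T, 22:V, 23:V, 24:V, 25:T, 26:T, 27:T, 28:T edges: (13,5,cv); (13,10,cv); (13,12,cv); (13,12,cvk); (19,8,cv); (19,15,cv); (19,16,cv); (20,10,cv); (20,16,cv); (20,17,cv); (21,15,cv); (21,16,cv); (21,17,cv); (25,5,cv); (25,22,cv); (25,24,cv); (26,15,cv); (26,22,cv); (26,23,cv); (27,17,cv); (27,23,cv); (27,24,cv); (28,22,cv); (28,23,cv); (28,24,cv)
final:
nodes: 0:V, 5:V, 7:V, 8:V, 9:V, 10:V, 12:V, 13:T, 15:V, 16:V, 17:V, 19:T, 20:T, 21:T, 22:V, 23:V, 24:V, 25:T, 26:T, 27:T, 28:T
edges: (13,5,cv); (13,10,cv); (13,12,cv); (13,12,cvk); (19,8,cv); (19,15,cv); (19,16,cv); (20,10,cv); (20,16,cv); (20,17,cv); (21,15,cv); (21,16,cv); (21,17,cv); (25,5,cv); (25,22,cv); (25,24,cv); (26,15,cv); (26,22,cv); (26,23,cv); (27,17,cv); (27,23,cv); (27,24,cv); (28,22,cv); (28,23,cv); (28,24,cv)


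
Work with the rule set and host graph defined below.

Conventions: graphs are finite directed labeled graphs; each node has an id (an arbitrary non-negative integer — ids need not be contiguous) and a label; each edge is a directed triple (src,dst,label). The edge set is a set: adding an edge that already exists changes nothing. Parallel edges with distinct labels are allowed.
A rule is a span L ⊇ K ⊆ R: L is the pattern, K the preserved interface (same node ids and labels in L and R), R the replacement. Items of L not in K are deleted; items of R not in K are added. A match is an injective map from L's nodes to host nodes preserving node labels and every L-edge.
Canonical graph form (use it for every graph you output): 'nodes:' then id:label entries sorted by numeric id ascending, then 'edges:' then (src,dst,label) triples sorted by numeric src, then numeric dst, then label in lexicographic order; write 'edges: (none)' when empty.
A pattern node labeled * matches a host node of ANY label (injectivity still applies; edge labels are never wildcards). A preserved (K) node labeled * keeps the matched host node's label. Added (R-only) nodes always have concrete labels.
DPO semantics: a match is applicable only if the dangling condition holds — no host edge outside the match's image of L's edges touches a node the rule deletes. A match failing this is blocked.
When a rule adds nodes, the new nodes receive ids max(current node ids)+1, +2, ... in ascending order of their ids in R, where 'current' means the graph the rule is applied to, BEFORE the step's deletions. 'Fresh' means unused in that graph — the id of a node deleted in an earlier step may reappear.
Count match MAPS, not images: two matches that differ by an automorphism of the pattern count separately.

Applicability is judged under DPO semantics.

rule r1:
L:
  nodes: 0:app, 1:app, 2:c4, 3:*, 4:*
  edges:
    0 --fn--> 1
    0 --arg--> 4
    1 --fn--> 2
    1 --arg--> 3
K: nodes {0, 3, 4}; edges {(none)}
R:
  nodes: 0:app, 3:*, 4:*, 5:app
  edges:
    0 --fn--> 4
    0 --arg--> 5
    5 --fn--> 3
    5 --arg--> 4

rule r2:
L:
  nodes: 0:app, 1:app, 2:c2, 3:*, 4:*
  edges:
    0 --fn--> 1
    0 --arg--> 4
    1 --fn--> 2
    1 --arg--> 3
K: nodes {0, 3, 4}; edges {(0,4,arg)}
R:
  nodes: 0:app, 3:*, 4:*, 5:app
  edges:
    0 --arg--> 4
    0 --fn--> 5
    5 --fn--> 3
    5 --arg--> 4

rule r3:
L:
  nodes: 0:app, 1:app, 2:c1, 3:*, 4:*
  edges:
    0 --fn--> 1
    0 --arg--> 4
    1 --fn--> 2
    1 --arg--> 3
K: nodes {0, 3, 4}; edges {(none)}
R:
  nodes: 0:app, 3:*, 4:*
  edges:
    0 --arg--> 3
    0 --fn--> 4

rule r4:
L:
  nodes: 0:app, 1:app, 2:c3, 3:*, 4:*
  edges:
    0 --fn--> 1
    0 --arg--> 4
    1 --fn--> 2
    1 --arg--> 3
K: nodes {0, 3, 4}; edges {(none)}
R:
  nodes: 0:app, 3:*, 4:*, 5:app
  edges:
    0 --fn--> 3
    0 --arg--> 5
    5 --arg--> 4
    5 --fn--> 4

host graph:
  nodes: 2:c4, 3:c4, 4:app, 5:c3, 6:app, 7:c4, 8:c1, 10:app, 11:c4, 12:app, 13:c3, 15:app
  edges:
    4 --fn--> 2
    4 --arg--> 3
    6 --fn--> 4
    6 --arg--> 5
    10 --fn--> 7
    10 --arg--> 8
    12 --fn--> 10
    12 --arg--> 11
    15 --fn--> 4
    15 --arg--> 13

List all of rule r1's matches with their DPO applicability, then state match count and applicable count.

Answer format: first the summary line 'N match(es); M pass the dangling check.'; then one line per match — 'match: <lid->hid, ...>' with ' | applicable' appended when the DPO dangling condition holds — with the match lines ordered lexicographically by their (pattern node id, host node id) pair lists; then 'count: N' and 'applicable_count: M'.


3 match(es); 1 pass the dangling check.
match: 0->6, 1->4, 2->2, 3->3, 4->5
match: 0->12, 1->10, 2->7, 3->8, 4->11 | applicable
match: 0->15, 1->4, 2->2, 3->3, 4->13
count: 3
applicable_count: 1


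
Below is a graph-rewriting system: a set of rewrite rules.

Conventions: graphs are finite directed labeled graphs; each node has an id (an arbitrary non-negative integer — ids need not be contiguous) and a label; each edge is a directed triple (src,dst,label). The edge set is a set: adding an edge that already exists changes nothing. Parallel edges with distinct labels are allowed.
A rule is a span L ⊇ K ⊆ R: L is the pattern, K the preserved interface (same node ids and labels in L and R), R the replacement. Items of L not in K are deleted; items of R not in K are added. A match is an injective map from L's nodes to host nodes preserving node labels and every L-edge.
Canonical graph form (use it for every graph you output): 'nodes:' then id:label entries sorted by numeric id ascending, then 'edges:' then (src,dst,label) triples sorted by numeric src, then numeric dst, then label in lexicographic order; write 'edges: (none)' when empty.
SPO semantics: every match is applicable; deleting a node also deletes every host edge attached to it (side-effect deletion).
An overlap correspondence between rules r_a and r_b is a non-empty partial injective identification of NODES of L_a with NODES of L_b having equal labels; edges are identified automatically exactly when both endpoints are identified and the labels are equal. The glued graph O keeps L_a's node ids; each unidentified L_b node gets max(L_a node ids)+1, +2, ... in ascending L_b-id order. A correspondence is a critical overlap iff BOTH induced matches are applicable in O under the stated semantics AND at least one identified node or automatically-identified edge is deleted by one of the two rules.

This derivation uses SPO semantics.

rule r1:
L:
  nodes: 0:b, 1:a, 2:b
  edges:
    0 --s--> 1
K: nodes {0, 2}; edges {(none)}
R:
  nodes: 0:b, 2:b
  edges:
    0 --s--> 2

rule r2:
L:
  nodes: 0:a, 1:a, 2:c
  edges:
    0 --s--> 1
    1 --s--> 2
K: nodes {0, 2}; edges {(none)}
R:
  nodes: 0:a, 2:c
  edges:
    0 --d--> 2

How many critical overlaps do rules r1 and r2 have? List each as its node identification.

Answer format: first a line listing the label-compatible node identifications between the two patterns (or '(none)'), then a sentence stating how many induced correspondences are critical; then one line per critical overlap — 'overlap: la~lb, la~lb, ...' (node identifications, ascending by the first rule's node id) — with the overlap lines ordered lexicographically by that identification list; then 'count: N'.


label-compatible node identifications between L(r1) and L(r2): 1~0, 1~1
2 of the induced correspondences are critical overlaps of r1 and r2.
overlap: 1~0
overlap: 1~1
count: 2


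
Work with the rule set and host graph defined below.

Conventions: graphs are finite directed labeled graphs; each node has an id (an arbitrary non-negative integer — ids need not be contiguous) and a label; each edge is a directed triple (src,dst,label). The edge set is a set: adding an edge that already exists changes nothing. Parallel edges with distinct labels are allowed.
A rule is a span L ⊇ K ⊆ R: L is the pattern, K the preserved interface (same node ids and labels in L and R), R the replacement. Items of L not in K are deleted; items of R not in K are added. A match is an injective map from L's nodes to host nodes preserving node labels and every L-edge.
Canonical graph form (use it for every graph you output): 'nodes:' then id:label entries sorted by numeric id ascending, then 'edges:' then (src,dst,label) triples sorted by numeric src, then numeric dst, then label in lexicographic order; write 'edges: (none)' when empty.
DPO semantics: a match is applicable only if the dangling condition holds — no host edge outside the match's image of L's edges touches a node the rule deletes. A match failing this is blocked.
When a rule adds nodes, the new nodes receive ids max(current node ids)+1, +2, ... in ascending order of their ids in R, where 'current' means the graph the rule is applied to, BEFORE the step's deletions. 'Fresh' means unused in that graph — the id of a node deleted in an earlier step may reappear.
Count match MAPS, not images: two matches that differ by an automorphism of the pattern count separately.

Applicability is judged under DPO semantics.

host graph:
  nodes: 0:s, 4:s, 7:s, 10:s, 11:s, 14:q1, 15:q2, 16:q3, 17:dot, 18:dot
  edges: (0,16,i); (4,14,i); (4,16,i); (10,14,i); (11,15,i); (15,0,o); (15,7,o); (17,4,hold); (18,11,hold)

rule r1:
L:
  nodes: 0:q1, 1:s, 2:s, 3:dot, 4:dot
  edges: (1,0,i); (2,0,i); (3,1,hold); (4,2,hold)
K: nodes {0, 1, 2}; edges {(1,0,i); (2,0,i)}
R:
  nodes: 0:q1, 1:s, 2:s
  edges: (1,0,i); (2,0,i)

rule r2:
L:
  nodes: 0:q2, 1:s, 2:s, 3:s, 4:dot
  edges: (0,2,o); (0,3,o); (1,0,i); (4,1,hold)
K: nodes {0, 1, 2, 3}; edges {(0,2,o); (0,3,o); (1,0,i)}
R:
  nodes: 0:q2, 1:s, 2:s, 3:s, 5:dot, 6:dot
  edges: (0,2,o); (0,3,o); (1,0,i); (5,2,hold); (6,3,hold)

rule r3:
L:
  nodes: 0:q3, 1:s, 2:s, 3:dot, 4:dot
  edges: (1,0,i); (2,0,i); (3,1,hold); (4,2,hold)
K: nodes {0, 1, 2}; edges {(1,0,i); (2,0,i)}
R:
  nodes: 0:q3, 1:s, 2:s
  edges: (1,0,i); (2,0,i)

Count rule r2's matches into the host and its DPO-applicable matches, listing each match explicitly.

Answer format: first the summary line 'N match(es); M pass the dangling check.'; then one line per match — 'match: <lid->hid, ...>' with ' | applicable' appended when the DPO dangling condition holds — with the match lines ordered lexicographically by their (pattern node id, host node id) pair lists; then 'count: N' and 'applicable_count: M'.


2 match(es); 2 pass the dangling check.
match: 0->15, 1->11, 2->0, 3->7, 4->18 | applicable
match: 0->15, 1->11, 2->7, 3->0, 4->18 | applicable
count: 2
applicable_count: 2


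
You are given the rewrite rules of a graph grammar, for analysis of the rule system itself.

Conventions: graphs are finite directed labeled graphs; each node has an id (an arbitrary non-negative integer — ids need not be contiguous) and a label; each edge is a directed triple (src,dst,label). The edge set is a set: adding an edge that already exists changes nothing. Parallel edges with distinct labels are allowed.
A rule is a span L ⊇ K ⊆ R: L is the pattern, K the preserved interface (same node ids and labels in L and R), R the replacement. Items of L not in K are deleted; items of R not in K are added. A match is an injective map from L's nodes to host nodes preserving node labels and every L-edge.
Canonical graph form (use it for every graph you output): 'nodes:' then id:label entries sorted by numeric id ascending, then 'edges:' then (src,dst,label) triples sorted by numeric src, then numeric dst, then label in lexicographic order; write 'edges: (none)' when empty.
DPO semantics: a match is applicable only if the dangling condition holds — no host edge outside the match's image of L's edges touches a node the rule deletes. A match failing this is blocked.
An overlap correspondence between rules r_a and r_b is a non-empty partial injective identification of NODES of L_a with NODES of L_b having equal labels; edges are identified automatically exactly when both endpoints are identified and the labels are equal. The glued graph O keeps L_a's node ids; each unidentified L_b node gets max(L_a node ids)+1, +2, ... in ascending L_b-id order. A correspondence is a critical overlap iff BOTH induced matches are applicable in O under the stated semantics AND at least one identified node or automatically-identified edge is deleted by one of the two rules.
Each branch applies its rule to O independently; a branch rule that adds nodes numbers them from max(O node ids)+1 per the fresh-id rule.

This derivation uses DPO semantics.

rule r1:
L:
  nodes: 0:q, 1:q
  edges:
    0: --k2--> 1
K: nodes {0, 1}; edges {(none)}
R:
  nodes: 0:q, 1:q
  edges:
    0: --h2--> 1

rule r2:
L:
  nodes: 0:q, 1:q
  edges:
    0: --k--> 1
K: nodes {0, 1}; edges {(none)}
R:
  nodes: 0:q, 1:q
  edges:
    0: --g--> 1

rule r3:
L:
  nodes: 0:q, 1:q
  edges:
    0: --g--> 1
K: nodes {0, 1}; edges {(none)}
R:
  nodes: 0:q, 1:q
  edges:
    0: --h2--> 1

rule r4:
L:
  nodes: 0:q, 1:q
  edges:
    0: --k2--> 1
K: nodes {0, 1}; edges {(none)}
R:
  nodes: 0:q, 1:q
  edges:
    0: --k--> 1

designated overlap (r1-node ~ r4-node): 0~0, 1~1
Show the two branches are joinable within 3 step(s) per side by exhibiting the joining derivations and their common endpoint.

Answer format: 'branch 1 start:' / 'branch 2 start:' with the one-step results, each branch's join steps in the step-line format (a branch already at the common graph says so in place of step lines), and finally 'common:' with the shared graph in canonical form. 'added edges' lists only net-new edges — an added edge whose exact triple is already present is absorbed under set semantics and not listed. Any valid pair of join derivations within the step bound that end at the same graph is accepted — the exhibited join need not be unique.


branch 1 start:
nodes: 0:q, 1:q
edges: (0,1,h2)
branch 2 start:
nodes: 0:q, 1:q
edges: (0,1,k)
branch 1: already at the common graph (0 steps)
branch 2 step 1: rule r2; match: 0->0, 1->1; deleted nodes (none); deleted edges (0,1,k); added nodes (none); added edges (0,1,g); result: nodes: 0:q, 1:q edges: (0,1,g)
branch 2 step 2: rule r3; match: 0->0, 1->1; deleted nodes (none); deleted edges (0,1,g); added nodes (none); added edges (0,1,h2); result: nodes: 0:q, 1:q edges: (0,1,h2)
common:
nodes: 0:q, 1:q
edges: (0,1,h2)


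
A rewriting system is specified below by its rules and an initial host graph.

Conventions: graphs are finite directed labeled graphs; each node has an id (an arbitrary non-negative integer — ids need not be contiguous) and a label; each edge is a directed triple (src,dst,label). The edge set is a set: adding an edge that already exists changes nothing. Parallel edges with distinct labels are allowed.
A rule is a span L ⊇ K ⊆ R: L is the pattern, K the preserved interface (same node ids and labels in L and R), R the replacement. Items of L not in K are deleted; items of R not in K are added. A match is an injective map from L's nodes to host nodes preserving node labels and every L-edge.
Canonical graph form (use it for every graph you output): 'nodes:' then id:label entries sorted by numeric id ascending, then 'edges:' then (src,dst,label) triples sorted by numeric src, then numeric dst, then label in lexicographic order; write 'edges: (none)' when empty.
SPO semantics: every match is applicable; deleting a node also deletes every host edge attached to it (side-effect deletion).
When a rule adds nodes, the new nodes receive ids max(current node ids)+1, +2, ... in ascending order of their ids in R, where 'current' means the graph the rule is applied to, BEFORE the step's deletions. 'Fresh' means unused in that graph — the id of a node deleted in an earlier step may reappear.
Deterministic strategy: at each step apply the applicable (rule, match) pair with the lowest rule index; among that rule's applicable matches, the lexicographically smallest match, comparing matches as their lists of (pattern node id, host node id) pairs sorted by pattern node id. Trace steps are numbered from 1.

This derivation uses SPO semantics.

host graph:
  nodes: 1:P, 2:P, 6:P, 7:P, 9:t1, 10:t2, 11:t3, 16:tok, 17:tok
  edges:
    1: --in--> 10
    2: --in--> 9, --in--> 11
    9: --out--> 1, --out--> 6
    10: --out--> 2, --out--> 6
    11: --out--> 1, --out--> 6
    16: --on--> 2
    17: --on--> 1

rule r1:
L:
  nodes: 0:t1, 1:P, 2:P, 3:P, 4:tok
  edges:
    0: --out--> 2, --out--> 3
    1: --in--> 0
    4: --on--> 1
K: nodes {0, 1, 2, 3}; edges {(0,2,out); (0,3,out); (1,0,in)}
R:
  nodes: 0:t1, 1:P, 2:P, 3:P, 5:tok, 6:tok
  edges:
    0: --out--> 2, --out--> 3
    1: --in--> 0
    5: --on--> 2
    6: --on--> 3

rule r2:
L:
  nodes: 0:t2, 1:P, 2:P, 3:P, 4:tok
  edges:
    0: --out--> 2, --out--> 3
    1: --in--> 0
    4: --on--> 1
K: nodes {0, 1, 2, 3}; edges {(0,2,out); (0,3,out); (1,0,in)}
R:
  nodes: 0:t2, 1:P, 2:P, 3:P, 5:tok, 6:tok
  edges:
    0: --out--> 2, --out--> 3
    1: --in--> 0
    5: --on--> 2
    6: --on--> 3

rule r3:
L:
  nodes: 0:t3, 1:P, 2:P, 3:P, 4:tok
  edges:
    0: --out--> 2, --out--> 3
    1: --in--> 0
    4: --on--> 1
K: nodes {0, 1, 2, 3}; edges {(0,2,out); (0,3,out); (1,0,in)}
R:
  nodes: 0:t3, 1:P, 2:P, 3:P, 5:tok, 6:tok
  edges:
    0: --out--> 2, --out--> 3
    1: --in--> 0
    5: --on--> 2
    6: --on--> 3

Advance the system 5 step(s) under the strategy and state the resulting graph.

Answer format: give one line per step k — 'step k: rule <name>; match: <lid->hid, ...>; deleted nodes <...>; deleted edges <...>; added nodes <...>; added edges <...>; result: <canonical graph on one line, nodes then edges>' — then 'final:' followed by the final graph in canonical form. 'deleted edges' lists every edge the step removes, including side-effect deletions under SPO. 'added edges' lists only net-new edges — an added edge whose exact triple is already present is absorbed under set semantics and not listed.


step 1: rule r1; match: 0->9, 1->2, 2->1, 3->6, 4->16; deleted nodes 16; deleted edges (16,2,on); added nodes 18, 19; added edges (18,1,on); (19,6,on); result: nodes: 1:P, 2:P, 6:P, 7:P, 9:t1, 10:t2, 11:t3, 17:tok, 18:tok, 19:tok edges: (1,10,in); (2,9,in); (2,11,in); (9,1,out); (9,6,out); (10,2,out); (10,6,out); (11,1,out); (11,6,out); (17,1,on); (18,1,on); (19,6,on)
step 2: rule r2; match: 0->10, 1->1, 2->2, 3->6, 4->17; deleted nodes 17; deleted edges (17,1,on); added nodes 20, 21; added edges (20,2,on); (21,6,on); result: nodes: 1:P, 2:P, 6:P, 7:P, 9:t1, 10:t2, 11:t3, 18:tok, 19:tok, 20:tok, 21:tok edges: (1,10,in); (2,9,in); (2,11,in); (9,1,out); (9,6,out); (10,2,out); (10,6,out); (11,1,out); (11,6,out); (18,1,on); (19,6,on); (20,2,on); (21,6,on)
step 3: rule r1; match: 0->9, 1->2, 2->1, 3->6, 4->20; deleted nodes 20; deleted edges (20,2,on); added nodes 22, 23; added edges (22,1,on); (23,6,on); result: nodes: 1:P, 2:P, 6:P, 7:P, 9:t1, 10:t2, 11:t3, 18:tok, 19:tok, 21:tok, 22:tok, 23:tok edges: (1,10,in); (2,9,in); (2,11,in); (9,1,out); (9,6,out); (10,2,out); (10,6,out); (11,1,out); (11,6,out); (18,1,on); (19,6,on); (21,6,on); (22,1,on); (23,6,on)
step 4: rule r2; match: 0->10, 1->1, 2->2, 3->6, 4->18; deleted nodes 18; deleted edges (18,1,on); added nodes 24, 25; added edges (24,2,on); (25,6,on); result: nodes: 1:P, 2:P, 6:P, 7:P, 9:t1, 10:t2, 11:t3, 19:tok, 21:tok, 22:tok, 23:tok, 24:tok, 25:tok edges: (1,10,in); (2,9,in); (2,11,in); (9,1,out); (9,6,out); (10,2,out); (10,6,out); (11,1,out); (11,6,out); (19,6,on); (21,6,on); (22,1,on); (23,6,on); (24,2,on); (25,6,on)
step 5: rule r1; match: 0->9, 1->2, 2->1, 3->6, 4->24; deleted nodes 24; deleted edges (24,2,on); added nodes 26, 27; added edges (26,1,on); (27,6,on); result: nodes: 1:P, 2:P, 6:P, 7:P, 9:t1, 10:t2, 11:t3, 19:tok, 21:tok, 22:tok, 23:tok, 25:tok, 26:tok, 27:tok edges: (1,10,in); (2,9,in); (2,11,in); (9,1,out); (9,6,out); (10,2,out); (10,6,out); (11,1,out); (11,6,out); (19,6,on); (21,6,on); (22,1,on); (23,6,on); (25,6,on); (26,1,on); (27,6,on)
final:
nodes: 1:P, 2:P, 6:P, 7:P, 9:t1, 10:t2, 11:t3, 19:tok, 21:tok, 22:tok, 23:tok, 25:tok, 26:tok, 27:tok
edges: (1,10,in); (2,9,in); (2,11,in); (9,1,out); (9,6,out); (10,2,out); (10,6,out); (11,1,out); (11,6,out); (19,6,on); (21,6,on); (22,1,on); (23,6,on); (25,6,on); (26,1,on); (27,6,on)


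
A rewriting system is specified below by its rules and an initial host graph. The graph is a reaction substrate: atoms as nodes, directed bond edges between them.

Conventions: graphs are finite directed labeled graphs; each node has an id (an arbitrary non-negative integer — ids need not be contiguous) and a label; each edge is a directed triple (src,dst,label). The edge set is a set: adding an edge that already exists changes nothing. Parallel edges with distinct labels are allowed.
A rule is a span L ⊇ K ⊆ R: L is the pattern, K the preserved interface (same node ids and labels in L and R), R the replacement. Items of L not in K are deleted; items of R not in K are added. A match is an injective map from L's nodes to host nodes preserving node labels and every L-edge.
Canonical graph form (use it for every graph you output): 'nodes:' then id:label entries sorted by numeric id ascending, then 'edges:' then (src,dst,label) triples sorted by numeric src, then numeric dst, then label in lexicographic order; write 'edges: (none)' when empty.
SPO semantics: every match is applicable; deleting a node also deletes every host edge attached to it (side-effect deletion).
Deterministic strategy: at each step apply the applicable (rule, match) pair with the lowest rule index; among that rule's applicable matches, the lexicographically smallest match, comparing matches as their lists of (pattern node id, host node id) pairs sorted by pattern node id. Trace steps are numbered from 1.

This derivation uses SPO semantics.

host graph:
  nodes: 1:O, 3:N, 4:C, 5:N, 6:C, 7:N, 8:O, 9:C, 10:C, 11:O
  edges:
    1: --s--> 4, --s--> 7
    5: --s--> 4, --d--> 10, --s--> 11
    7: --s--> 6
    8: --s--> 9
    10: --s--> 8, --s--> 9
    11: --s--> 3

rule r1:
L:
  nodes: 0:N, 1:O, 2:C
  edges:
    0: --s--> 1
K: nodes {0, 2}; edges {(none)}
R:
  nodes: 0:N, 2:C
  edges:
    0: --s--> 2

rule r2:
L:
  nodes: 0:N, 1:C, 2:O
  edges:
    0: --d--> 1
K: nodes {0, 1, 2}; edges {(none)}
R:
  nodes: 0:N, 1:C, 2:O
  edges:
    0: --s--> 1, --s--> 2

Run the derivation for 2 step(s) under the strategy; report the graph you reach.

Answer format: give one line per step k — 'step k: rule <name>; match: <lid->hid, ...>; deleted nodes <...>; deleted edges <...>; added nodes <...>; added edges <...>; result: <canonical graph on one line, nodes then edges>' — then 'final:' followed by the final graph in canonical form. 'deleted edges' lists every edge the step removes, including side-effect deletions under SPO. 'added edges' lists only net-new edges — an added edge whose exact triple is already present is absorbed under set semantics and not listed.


step 1: rule r1; match: 0->5, 1->11, 2->4; deleted nodes 11; deleted edges (5,11,s); (11,3,s); added nodes (none); added edges (none); result: nodes: 1:O, 3:N, 4:C, 5:N, 6:C, 7:N, 8:O, 9:C, 10:C edges: (1,4,s); (1,7,s); (5,4,s); (5,10,d); (7,6,s); (8,9,s); (10,8,s); (10,9,s)
step 2: rule r2; match: 0->5, 1->10, 2->1; deleted nodes (none); deleted edges (5,10,d); added nodes (none); added edges (5,1,s); (5,10,s); result: nodes: 1:O, 3:N, 4:C, 5:N, 6:C, 7:N, 8:O, 9:C, 10:C edges: (1,4,s); (1,7,s); (5,1,s); (5,4,s); (5,10,s); (7,6,s); (8,9,s); (10,8,s); (10,9,s)
final:
nodes: 1:O, 3:N, 4:C, 5:N, 6:C, 7:N, 8:O, 9:C, 10:C
edges: (1,4,s); (1,7,s); (5,1,s); (5,4,s); (5,10,s); (7,6,s); (8,9,s); (10,8,s); (10,9,s)


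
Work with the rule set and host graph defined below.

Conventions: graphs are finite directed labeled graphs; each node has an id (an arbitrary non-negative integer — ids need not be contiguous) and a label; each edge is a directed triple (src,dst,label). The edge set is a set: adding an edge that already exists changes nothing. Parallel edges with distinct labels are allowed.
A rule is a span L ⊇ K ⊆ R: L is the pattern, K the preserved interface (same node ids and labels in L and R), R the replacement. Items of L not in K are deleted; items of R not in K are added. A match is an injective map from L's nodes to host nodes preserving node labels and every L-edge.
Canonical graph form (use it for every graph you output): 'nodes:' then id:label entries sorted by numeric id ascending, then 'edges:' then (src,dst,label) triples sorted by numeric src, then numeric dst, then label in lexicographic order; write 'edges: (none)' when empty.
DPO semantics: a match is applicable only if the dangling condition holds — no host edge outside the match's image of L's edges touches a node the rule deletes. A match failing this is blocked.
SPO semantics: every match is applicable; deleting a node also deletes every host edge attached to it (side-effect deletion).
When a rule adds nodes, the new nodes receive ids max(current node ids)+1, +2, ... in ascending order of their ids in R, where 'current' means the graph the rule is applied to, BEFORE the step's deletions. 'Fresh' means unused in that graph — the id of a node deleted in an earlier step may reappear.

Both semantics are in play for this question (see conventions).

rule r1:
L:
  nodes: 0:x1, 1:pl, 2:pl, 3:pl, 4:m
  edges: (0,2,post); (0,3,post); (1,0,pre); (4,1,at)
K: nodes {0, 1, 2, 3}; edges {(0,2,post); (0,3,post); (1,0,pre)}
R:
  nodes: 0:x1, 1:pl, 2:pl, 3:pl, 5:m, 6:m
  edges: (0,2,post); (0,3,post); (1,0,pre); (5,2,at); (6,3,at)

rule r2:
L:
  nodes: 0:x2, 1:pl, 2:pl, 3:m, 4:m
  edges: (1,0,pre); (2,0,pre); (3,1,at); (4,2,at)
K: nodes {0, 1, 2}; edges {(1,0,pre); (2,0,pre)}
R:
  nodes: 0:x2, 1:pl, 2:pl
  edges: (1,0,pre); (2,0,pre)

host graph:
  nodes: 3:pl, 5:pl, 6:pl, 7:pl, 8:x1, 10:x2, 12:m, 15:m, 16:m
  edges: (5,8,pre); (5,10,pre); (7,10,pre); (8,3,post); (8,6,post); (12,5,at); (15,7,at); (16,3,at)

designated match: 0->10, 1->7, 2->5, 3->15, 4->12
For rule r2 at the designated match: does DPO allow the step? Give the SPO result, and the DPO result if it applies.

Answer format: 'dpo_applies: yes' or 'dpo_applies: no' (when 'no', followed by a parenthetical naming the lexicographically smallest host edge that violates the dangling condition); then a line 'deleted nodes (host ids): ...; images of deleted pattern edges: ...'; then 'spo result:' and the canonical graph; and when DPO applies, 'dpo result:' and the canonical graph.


dpo_applies: yes
deleted nodes (host ids): 12, 15; images of deleted pattern edges: (12,5,at); (15,7,at)
spo result:
nodes: 3:pl, 5:pl, 6:pl, 7:pl, 8:x1, 10:x2, 16:m
edges: (5,8,pre); (5,10,pre); (7,10,pre); (8,3,post); (8,6,post); (16,3,at)
dpo result:
nodes: 3:pl, 5:pl, 6:pl, 7:pl, 8:x1, 10:x2, 16:m
edges: (5,8,pre); (5,10,pre); (7,10,pre); (8,3,post); (8,6,post); (16,3,at)


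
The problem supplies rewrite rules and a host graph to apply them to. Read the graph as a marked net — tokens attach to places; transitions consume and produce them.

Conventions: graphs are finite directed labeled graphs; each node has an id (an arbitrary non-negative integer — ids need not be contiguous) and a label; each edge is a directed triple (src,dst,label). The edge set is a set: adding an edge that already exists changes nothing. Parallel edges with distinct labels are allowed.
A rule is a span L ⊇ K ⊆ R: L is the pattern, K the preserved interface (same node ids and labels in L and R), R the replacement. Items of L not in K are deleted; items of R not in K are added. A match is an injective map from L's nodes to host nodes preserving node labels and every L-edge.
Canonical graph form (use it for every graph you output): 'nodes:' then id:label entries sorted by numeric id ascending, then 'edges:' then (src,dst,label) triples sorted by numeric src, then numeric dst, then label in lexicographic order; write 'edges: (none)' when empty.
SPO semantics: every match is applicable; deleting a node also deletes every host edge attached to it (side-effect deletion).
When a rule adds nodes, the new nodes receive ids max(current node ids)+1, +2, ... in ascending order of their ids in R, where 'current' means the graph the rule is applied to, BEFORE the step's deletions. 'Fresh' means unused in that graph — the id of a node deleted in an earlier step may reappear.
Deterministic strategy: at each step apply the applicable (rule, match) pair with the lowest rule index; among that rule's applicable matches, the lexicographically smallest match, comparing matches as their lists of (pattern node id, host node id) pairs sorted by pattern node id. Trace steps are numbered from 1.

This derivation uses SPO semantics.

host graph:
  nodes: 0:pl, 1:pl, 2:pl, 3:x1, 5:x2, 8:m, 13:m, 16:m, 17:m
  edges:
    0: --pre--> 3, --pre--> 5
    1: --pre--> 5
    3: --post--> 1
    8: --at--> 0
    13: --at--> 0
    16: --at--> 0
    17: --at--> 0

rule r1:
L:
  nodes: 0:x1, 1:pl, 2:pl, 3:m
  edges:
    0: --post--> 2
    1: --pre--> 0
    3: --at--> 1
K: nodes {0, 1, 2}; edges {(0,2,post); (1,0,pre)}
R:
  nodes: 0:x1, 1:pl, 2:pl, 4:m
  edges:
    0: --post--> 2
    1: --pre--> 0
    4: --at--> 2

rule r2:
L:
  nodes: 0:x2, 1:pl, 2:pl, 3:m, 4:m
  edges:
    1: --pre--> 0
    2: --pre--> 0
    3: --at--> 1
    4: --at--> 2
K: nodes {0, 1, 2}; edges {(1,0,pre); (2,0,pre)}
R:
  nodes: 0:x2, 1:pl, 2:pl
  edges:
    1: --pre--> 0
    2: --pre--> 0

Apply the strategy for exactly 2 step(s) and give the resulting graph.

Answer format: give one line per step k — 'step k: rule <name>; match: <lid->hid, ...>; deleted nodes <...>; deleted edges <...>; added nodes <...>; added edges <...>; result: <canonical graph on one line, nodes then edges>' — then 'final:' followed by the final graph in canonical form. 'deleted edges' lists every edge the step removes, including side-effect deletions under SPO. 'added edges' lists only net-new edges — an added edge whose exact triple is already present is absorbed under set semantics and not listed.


step 1: rule r1; match: 0->3, 1->0, 2->1, 3->8; deleted nodes 8; deleted edges (8,0,at); added nodes 18; added edges (18,1,at); result: nodes: 0:pl, 1:pl, 2:pl, 3:x1, 5:x2, 13:m, 16:m, 17:m, 18:m edges: (0,3,pre); (0,5,pre); (1,5,pre); (3,1,post); (13,0,at); (16,0,at); (17,0,at); (18,1,at)
step 2: rule r1; match: 0->3, 1->0, 2->1, 3->13; deleted nodes 13; deleted edges (13,0,at); added nodes 19; added edges (19,1,at); result: nodes: 0:pl, 1:pl, 2:pl, 3:x1, 5:x2, 16:m, 17:m, 18:m, 19:m edges: (0,3,pre); (0,5,pre); (1,5,pre); (3,1,post); (16,0,at); (17,0,at); (18,1,at); (19,1,at)
final:
nodes: 0:pl, 1:pl, 2:pl, 3:x1, 5:x2, 16:m, 17:m, 18:m, 19:m
edges: (0,3,pre); (0,5,pre); (1,5,pre); (3,1,post); (16,0,at); (17,0,at); (18,1,at); (19,1,at)


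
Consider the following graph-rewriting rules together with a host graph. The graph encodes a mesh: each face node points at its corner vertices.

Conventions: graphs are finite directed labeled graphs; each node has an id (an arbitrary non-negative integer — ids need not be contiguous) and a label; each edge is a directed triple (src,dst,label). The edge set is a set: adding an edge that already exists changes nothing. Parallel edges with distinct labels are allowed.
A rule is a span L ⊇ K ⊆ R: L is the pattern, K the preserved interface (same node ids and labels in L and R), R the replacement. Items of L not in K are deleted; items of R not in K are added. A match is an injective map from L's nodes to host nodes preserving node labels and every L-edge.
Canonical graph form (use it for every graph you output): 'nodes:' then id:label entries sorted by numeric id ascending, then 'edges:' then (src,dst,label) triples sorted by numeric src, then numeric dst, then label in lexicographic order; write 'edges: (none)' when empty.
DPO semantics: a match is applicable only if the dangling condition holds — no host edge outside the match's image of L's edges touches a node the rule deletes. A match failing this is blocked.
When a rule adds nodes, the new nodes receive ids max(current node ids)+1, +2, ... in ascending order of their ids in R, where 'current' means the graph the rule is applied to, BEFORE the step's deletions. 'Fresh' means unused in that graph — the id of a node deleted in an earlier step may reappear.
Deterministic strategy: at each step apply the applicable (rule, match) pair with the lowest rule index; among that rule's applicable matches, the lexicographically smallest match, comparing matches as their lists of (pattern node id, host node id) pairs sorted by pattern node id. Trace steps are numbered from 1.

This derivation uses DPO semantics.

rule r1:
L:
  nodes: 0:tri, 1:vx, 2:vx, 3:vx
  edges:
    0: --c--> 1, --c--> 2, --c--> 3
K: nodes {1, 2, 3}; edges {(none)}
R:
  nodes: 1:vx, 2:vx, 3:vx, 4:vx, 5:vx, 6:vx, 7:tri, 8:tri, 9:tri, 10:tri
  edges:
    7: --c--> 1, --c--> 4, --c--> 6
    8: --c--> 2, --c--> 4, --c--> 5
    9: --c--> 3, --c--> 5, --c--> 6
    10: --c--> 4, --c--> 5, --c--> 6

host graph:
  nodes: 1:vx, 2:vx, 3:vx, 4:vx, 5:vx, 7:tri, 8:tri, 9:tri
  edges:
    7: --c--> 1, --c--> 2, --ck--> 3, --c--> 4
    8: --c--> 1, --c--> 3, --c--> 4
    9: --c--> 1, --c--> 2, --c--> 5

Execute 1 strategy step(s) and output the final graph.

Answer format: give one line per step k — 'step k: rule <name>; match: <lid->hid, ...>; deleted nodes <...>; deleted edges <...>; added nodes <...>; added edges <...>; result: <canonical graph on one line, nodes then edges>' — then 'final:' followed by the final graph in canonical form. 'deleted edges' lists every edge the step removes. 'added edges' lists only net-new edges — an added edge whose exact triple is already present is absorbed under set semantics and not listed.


step 1: rule r1; match: 0->8, 1->1, 2->3, 3->4; deleted nodes 8; deleted edges (8,1,c); (8,3,c); (8,4,c); added nodes 10, 11, 12, 13, 14, 15, 16; added edges (13,1,c); (13,10,c); (13,12,c); (14,3,c); (14,10,c); (14,11,c); (15,4,c); (15,11,c); (15,12,c); (16,10,c); (16,11,c); (16,12,c); result: nodes: 1:vx, 2:vx, 3:vx, 4:vx, 5:vx, 7:tri, 9:tri, 10:vx, 11:vx, 12:vx, 13:tri, 14:tri, 15:tri, 16:tri edges: (7,1,c); (7,2,c); (7,3,ck); (7,4,c); (9,1,c); (9,2,c); (9,5,c); (13,1,c); (13,10,c); (13,12,c); (14,3,c); (14,10,c); (14,11,c); (15,4,c); (15,11,c); (15,12,c); (16,10,c); (16,11,c); (16,12,c)
final:
nodes: 1:vx, 2:vx, 3:vx, 4:vx, 5:vx, 7:tri, 9:tri, 10:vx, 11:vx, 12:vx, 13:tri, 14:tri, 15:tri, 16:tri
edges: (7,1,c); (7,2,c); (7,3,ck); (7,4,c); (9,1,c); (9,2,c); (9,5,c); (13,1,c); (13,10,c); (13,12,c); (14,3,c); (14,10,c); (14,11,c); (15,4,c); (15,11,c); (15,12,c); (16,10,c); (16,11,c); (16,12,c)


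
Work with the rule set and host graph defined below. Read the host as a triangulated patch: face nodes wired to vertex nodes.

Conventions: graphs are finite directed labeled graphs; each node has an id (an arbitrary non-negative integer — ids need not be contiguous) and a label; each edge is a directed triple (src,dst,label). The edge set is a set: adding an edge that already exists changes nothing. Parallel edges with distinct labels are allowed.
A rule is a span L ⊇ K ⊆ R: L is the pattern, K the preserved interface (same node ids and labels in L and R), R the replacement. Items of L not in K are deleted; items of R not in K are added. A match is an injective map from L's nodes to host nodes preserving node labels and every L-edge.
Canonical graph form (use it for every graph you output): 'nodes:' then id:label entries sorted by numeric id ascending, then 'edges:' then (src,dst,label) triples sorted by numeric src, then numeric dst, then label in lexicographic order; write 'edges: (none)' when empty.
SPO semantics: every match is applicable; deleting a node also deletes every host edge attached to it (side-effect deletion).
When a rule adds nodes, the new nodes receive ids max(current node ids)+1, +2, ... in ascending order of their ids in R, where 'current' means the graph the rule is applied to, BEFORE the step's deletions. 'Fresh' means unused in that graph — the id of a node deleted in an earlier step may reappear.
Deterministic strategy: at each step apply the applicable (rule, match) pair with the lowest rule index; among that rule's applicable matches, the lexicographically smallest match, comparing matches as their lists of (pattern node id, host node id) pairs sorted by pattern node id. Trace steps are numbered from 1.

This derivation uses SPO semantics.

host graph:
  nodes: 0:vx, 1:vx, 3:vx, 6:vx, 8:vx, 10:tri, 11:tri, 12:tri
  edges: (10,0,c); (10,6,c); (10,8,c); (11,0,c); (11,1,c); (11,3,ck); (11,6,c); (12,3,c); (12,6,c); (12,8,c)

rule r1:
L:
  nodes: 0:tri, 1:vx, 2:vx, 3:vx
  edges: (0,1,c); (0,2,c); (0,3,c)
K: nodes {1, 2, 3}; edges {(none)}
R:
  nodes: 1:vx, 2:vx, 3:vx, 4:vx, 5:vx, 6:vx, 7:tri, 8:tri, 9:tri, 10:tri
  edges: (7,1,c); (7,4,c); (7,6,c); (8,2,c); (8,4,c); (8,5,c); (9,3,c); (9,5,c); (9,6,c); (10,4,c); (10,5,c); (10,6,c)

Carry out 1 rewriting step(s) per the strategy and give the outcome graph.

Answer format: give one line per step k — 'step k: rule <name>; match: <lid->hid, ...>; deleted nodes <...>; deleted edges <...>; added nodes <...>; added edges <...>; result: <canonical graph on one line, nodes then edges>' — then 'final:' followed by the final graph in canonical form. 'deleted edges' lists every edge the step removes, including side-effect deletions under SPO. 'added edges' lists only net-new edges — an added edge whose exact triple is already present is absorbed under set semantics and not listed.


step 1: rule r1; match: 0->10, 1->0, 2->6, 3->8; deleted nodes 10; deleted edges (10,0,c); (10,6,c); (10,8,c); added nodes 13, 14, 15, 16, 17, 18, 19; added edges (16,0,c); (16,13,c); (16,15,c); (17,6,c); (17,13,c); (17,14,c); (18,8,c); (18,14,c); (18,15,c); (19,13,c); (19,14,c); (19,15,c); result: nodes: 0:vx, 1:vx, 3:vx, 6:vx, 8:vx, 11:tri, 12:tri, 13:vx, 14:vx, 15:vx, 16:tri, 17:tri, 18:tri, 19:tri edges: (11,0,c); (11,1,c); (11,3,ck); (11,6,c); (12,3,c); (12,6,c); (12,8,c); (16,0,c); (16,13,c); (16,15,c); (17,6,c); (17,13,c); (17,14,c); (18,8,c); (18,14,c); (18,15,c); (19,13,c); (19,14,c); (19,15,c)
final:
nodes: 0:vx, 1:vx, 3:vx, 6:vx, 8:vx, 11:tri, 12:tri, 13:vx, 14:vx, 15:vx, 16:tri, 17:tri, 18:tri, 19:tri
edges: (11,0,c); (11,1,c); (11,3,ck); (11,6,c); (12,3,c); (12,6,c); (12,8,c); (16,0,c); (16,13,c); (16,15,c); (17,6,c); (17,13,c); (17,14,c); (18,8,c); (18,14,c); (18,15,c); (19,13,c); (19,14,c); (19,15,c)
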